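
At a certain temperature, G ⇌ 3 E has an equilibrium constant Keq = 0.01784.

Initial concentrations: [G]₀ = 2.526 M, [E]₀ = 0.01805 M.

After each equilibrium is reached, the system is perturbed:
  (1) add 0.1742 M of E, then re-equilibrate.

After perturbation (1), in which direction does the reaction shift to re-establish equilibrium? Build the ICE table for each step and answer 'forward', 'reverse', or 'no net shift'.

Direction: reverse

Q₀ = 2.3281e-06 vs Keq = 0.01784 ⇒ Q<K, forward
Step 1:
                   G          E
  Initial      2.526    0.01805
  Change     -0.1108     0.3325
  Equil        2.415     0.3506
  solve Keq expr → x = 0.1108; check Q = 0.01784
Then add 0.1742 M of E.
Step 2:
                   G          E
  Initial      2.415     0.5248
  Change     0.05715    -0.1715
  Equil        2.472     0.3533
  solve Keq expr → x = -0.05715; check Q = 0.01784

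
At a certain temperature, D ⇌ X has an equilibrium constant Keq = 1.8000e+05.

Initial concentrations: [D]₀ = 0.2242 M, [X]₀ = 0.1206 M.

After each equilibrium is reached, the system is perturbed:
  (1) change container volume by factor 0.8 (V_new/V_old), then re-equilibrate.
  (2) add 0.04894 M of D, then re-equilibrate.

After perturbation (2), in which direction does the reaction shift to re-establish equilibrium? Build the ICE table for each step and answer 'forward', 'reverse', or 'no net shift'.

Direction: forward

Q₀ = 0.5379 vs Keq = 1.8000e+05 ⇒ Q<K, forward
Step 1:
                   D          X
  init        0.2242     0.1206
  Δ          -0.2242     0.2242
  eq      1.9155e-06     0.3448
  solve Keq expr → x = 0.2242; check Q = 1.8000e+05
Then change container volume by factor 0.8 (V_new/V_old).
Step 2:
                   D          X
  init    2.3944e-06      0.431
  Δ                0          0
  eq      2.3944e-06      0.431
  solve Keq expr → x = 0; check Q = 1.8000e+05
Then add 0.04894 M of D.
Step 3:
                   D          X
  init       0.04894      0.431
  Δ         -0.04894    0.04894
  eq      2.6663e-06     0.4799
  solve Keq expr → x = 0.04894; check Q = 1.8000e+05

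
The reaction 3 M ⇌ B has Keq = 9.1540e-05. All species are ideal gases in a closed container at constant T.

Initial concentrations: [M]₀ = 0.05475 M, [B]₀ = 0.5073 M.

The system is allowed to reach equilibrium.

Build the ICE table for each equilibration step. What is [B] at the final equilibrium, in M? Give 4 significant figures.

[B]_eq = 3.5804e-04 M

Q₀ = 3091 vs Keq = 9.1540e-05 ⇒ Q>K, reverse
Step 1:
                  M         B
  Initial   0.05475    0.5073
  Change      1.521   -0.5069
  Equil       1.576 3.5804e-04
  solve Keq expr → x = -0.5069; check Q = 9.1540e-05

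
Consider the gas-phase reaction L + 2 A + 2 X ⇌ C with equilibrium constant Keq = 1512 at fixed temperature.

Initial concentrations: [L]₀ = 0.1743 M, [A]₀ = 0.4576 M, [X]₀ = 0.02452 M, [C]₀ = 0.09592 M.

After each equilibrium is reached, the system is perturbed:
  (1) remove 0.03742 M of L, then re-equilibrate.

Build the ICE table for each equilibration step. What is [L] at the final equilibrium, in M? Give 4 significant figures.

[L]_eq = 0.1456 M

Q₀ = 4371 vs Keq = 1512 ⇒ Q>K, reverse
Step 1:
                   L          A          X          C
  Initial     0.1743     0.4576    0.02452    0.09592
  Change    0.006867    0.01373    0.01373  -0.006867
  Equil       0.1812     0.4713    0.03825    0.08905
  solve Keq expr → x = -0.006867; check Q = 1512
Then remove 0.03742 M of L.
Step 2:
                   L          A          X          C
  Initial     0.1437     0.4713    0.03825    0.08905
  Change    0.001828   0.003656   0.003656  -0.001828
  Equil       0.1456      0.475    0.04191    0.08723
  solve Keq expr → x = -0.001828; check Q = 1512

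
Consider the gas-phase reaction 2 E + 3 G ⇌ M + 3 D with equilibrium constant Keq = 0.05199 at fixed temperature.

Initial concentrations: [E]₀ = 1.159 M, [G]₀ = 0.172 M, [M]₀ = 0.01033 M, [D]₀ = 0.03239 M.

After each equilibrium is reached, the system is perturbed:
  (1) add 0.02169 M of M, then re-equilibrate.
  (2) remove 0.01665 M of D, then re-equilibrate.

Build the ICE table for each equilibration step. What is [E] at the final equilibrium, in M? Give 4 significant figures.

[E]_eq = 1.106 M

Q₀ = 5.1355e-05 vs Keq = 0.05199 ⇒ Q<K, forward
Step 1:
                   E          G          M          D
  init         1.159      0.172    0.01033    0.03239
  Δ         -0.05276   -0.07914    0.02638    0.07914
  eq           1.106    0.09286    0.03671     0.1115
  solve Keq expr → x = 0.02638; check Q = 0.05199
Then add 0.02169 M of M.
Step 2:
                   E          G          M          D
  init         1.106    0.09286     0.0584     0.1115
  Δ         0.004693   0.007039  -0.002346  -0.007039
  eq           1.111    0.09989    0.05606     0.1045
  solve Keq expr → x = -0.002346; check Q = 0.05199
Then remove 0.01665 M of D.
Step 3:
                   E          G          M          D
  init         1.111    0.09989    0.05606    0.08785
  Δ        -0.004888  -0.007332   0.002444   0.007332
  eq           1.106    0.09256     0.0585    0.09518
  solve Keq expr → x = 0.002444; check Q = 0.05199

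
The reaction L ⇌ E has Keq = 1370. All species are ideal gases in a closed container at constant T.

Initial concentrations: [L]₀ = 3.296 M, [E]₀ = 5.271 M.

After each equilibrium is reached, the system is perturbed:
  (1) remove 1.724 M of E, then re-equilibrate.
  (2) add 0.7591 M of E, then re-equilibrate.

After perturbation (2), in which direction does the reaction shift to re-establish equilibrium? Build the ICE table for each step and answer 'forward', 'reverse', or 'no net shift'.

Q₀ = 1.599 vs Keq = 1370 ⇒ Q<K, forward
Step 1:
                  L         E
  I           3.296     5.271
  C           -3.29      3.29
  E        0.006249     8.561
  solve Keq expr → x = 3.29; check Q = 1370
Then remove 1.724 M of E.
Step 2:
                  L         E
  I        0.006249     6.837
  C       -0.001257  0.001257
  E        0.004991     6.838
  solve Keq expr → x = 0.001257; check Q = 1370
Then add 0.7591 M of E.
Step 3:
                  L         E
  I        0.004991     7.597
  C       5.5368e-04 -5.5368e-04
  E        0.005545     7.597
  solve Keq expr → x = -5.5368e-04; check Q = 1370

Direction: reverse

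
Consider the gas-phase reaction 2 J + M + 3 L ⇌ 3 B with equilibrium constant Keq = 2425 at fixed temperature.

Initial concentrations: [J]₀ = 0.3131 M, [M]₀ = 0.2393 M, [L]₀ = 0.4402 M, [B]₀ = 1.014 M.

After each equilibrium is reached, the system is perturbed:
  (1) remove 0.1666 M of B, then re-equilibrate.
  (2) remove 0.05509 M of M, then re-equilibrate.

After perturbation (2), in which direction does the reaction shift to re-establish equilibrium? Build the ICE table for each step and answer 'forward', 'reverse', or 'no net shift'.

Q₀ = 521 vs Keq = 2425 ⇒ Q<K, forward
Step 1:
                    J           M           L           B
  init         0.3131      0.2393      0.4402       1.014
  Δ          -0.06136    -0.03068    -0.09204     0.09204
  eq           0.2517      0.2086      0.3482       1.106
  solve Keq expr → x = 0.03068; check Q = 2425
Then remove 0.1666 M of B.
Step 2:
                    J           M           L           B
  init         0.2517      0.2086      0.3482      0.9394
  Δ          -0.01699   -0.008497    -0.02549     0.02549
  eq           0.2347      0.2001      0.3227      0.9649
  solve Keq expr → x = 0.008497; check Q = 2425
Then remove 0.05509 M of M.
Step 3:
                    J           M           L           B
  init         0.2347       0.145      0.3227      0.9649
  Δ           0.01072    0.005361     0.01608    -0.01608
  eq           0.2455      0.1504      0.3388      0.9488
  solve Keq expr → x = -0.005361; check Q = 2425

Direction: reverse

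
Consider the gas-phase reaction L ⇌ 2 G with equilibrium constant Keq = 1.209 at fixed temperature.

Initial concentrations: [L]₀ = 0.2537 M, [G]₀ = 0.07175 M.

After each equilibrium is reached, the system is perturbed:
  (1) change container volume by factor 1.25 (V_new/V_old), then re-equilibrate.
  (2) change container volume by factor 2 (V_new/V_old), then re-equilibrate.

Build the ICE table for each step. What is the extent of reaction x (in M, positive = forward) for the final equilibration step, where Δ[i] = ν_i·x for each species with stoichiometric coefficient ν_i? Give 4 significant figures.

x = 0.01259 M

Q₀ = 0.02029 vs Keq = 1.209 ⇒ Q<K, forward
Step 1:
                    L           G
  I            0.2537     0.07175
  C           -0.1452      0.2904
  E            0.1085      0.3622
  solve Keq expr → x = 0.1452; check Q = 1.209
Then change container volume by factor 1.25 (V_new/V_old).
Step 2:
                    L           G
  I           0.08679      0.2897
  C         -0.008734     0.01747
  E           0.07806      0.3072
  solve Keq expr → x = 0.008734; check Q = 1.209
Then change container volume by factor 2 (V_new/V_old).
Step 3:
                    L           G
  I           0.03903      0.1536
  C          -0.01259     0.02518
  E           0.02644      0.1788
  solve Keq expr → x = 0.01259; check Q = 1.209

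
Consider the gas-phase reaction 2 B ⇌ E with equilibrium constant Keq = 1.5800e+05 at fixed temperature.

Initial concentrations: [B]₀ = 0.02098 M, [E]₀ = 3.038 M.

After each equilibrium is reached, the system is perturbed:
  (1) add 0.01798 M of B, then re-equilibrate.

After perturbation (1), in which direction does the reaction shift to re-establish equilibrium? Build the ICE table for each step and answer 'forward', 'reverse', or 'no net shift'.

Q₀ = 6902 vs Keq = 1.5800e+05 ⇒ Q<K, forward
Step 1:
                   B          E
  I          0.02098      3.038
  C         -0.01659   0.008295
  E         0.004391      3.046
  solve Keq expr → x = 0.008295; check Q = 1.5800e+05
Then add 0.01798 M of B.
Step 2:
                   B          E
  I          0.02237      3.046
  C         -0.01797   0.008987
  E         0.004397      3.055
  solve Keq expr → x = 0.008987; check Q = 1.5800e+05

Direction: forward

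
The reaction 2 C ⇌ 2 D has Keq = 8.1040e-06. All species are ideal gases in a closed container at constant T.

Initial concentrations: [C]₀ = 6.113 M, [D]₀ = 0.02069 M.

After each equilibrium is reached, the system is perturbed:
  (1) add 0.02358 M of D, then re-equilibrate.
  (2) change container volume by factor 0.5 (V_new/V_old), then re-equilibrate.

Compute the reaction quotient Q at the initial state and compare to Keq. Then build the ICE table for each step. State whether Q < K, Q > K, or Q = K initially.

Q₀ = 1.1455e-05; Q > K (proceeds reverse)

Q₀ = 1.1455e-05 vs Keq = 8.1040e-06 ⇒ Q>K, reverse
Step 1:
                  C         D
  Initial     6.113   0.02069
  Change   0.003278 -0.003278
  Equil       6.116   0.01741
  solve Keq expr → x = -0.001639; check Q = 8.1040e-06
Then add 0.02358 M of D.
Step 2:
                  C         D
  Initial     6.116   0.04099
  Change    0.02351  -0.02351
  Equil        6.14   0.01748
  solve Keq expr → x = -0.01176; check Q = 8.1040e-06
Then change container volume by factor 0.5 (V_new/V_old).
Step 3:
                  C         D
  Initial     12.28   0.03496
  Change          0         0
  Equil       12.28   0.03496
  solve Keq expr → x = 0; check Q = 8.1040e-06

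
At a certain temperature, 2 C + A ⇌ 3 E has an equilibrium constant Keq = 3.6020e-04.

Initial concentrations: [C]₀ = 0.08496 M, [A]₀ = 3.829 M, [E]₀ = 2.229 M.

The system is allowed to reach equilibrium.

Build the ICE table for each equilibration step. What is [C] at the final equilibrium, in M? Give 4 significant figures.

Q₀ = 400.7 vs Keq = 3.6020e-04 ⇒ Q>K, reverse
Step 1:
                    C           A           E
  I           0.08496       3.829       2.229
  C             1.385      0.6923      -2.077
  E              1.47       4.521      0.1521
  solve Keq expr → x = -0.6923; check Q = 3.6020e-04

[C]_eq = 1.47 M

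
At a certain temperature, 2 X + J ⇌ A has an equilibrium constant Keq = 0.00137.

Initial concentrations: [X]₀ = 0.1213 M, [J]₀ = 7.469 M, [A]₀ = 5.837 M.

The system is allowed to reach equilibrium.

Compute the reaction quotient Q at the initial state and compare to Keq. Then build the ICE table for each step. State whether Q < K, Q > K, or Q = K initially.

Q₀ = 53.11 vs Keq = 0.00137 ⇒ Q>K, reverse
Step 1:
                  X         J         A
  Initial    0.1213     7.469     5.837
  Change      8.968     4.484    -4.484
  Equil       9.089     11.95     1.353
  solve Keq expr → x = -4.484; check Q = 0.00137

Q₀ = 53.11; Q > K (proceeds reverse)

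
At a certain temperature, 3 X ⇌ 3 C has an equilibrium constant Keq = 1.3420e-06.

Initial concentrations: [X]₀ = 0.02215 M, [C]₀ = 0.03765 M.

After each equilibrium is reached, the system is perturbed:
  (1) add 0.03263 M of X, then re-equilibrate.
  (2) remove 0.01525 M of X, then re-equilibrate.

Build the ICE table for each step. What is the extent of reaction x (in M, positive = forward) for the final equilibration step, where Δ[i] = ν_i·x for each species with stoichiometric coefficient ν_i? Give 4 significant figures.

Q₀ = 4.911 vs Keq = 1.3420e-06 ⇒ Q>K, reverse
Step 1:
                  X         C
  Initial   0.02215   0.03765
  Change      0.037    -0.037
  Equil     0.05915 6.5241e-04
  solve Keq expr → x = -0.01233; check Q = 1.3420e-06
Then add 0.03263 M of X.
Step 2:
                  X         C
  Initial   0.09178 6.5241e-04
  Change  -3.5599e-04 3.5599e-04
  Equil     0.09142  0.001008
  solve Keq expr → x = 1.1866e-04; check Q = 1.3420e-06
Then remove 0.01525 M of X.
Step 3:
                  X         C
  Initial   0.07617  0.001008
  Change  1.6638e-04 -1.6638e-04
  Equil     0.07634 8.4202e-04
  solve Keq expr → x = -5.5459e-05; check Q = 1.3420e-06

x = -5.5459e-05 M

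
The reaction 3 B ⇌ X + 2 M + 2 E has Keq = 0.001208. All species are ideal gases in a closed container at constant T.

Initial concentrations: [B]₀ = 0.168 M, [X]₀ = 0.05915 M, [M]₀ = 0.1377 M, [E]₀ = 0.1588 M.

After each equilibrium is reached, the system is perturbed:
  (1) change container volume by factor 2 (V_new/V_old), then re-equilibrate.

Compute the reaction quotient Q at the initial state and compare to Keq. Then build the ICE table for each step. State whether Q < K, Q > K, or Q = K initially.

Q₀ = 0.005965; Q > K (proceeds reverse)

Q₀ = 0.005965 vs Keq = 0.001208 ⇒ Q>K, reverse
Step 1:
                  B         X         M         E
  Initial     0.168   0.05915    0.1377    0.1588
  Change    0.03777  -0.01259  -0.02518  -0.02518
  Equil      0.2058   0.04656    0.1125    0.1336
  solve Keq expr → x = -0.01259; check Q = 0.001208
Then change container volume by factor 2 (V_new/V_old).
Step 2:
                  B         X         M         E
  Initial    0.1029   0.02328   0.05626   0.06681
  Change   -0.01635  0.005451    0.0109    0.0109
  Equil     0.08653   0.02873   0.06716   0.07771
  solve Keq expr → x = 0.005451; check Q = 0.001208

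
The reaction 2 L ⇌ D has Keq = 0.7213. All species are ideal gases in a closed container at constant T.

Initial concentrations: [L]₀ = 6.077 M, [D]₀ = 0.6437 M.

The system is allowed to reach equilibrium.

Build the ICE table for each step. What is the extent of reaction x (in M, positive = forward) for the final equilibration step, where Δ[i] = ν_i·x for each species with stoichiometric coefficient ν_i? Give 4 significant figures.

Q₀ = 0.01743 vs Keq = 0.7213 ⇒ Q<K, forward
Step 1:
                  L         D
  I           6.077    0.6437
  C          -4.138     2.069
  E           1.939     2.713
  solve Keq expr → x = 2.069; check Q = 0.7213

x = 2.069 M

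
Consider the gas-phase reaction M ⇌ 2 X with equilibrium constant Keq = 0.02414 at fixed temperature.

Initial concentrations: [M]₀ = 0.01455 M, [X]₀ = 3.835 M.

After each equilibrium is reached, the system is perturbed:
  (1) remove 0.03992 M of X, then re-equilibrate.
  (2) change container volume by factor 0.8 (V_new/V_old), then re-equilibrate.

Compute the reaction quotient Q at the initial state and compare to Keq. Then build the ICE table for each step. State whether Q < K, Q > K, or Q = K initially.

Q₀ = 1011; Q > K (proceeds reverse)

Q₀ = 1011 vs Keq = 0.02414 ⇒ Q>K, reverse
Step 1:
                    M           X
  Initial     0.01455       3.835
  Change        1.812      -3.625
  Equil         1.827        0.21
  solve Keq expr → x = -1.812; check Q = 0.02414
Then remove 0.03992 M of X.
Step 2:
                    M           X
  Initial       1.827      0.1701
  Change      -0.0194      0.0388
  Equil         1.808      0.2089
  solve Keq expr → x = 0.0194; check Q = 0.02414
Then change container volume by factor 0.8 (V_new/V_old).
Step 3:
                    M           X
  Initial        2.26      0.2611
  Change      0.01344    -0.02687
  Equil         2.273      0.2342
  solve Keq expr → x = -0.01344; check Q = 0.02414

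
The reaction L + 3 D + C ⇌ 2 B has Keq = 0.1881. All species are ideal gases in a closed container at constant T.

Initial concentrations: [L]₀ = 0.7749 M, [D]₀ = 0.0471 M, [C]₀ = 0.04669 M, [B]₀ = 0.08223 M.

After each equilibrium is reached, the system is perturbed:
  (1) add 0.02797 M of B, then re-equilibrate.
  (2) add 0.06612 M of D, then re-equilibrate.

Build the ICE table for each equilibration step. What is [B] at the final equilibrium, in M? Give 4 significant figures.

Q₀ = 1789 vs Keq = 0.1881 ⇒ Q>K, reverse
Step 1:
                   L          D          C          B
  I           0.7749     0.0471    0.04669    0.08223
  C           0.0375     0.1125     0.0375     -0.075
  E           0.8124     0.1596    0.08419   0.007232
  solve Keq expr → x = -0.0375; check Q = 0.1881
Then add 0.02797 M of B.
Step 2:
                   L          D          C          B
  I           0.8124     0.1596    0.08419     0.0352
  C          0.01228    0.03683    0.01228   -0.02455
  E           0.8247     0.1964    0.09647    0.01065
  solve Keq expr → x = -0.01228; check Q = 0.1881
Then add 0.06612 M of D.
Step 3:
                   L          D          C          B
  I           0.8247     0.2625    0.09647    0.01065
  C        -0.002448  -0.007345  -0.002448   0.004897
  E           0.8222     0.2552    0.09402    0.01555
  solve Keq expr → x = 0.002448; check Q = 0.1881

[B]_eq = 0.01555 M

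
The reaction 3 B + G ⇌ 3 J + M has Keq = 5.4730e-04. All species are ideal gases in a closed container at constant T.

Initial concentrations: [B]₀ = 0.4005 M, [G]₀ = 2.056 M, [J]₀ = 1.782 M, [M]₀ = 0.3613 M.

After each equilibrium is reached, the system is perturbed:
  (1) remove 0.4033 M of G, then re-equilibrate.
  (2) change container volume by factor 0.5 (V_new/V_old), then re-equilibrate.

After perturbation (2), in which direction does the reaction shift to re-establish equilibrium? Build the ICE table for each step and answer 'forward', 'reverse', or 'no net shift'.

Direction: no net shift

Q₀ = 15.48 vs Keq = 5.4730e-04 ⇒ Q>K, reverse
Step 1:
                   B          G          J          M
  Initial     0.4005      2.056      1.782     0.3613
  Change       1.053     0.3509     -1.053    -0.3509
  Equil        1.453      2.407     0.7294    0.01042
  solve Keq expr → x = -0.3509; check Q = 5.4730e-04
Then remove 0.4033 M of G.
Step 2:
                   B          G          J          M
  Initial      1.453      2.004     0.7294    0.01042
  Change    0.004485   0.001495  -0.004485  -0.001495
  Equil        1.458      2.005     0.7249   0.008923
  solve Keq expr → x = -0.001495; check Q = 5.4730e-04
Then change container volume by factor 0.5 (V_new/V_old).
Step 3:
                   B          G          J          M
  Initial      2.915       4.01       1.45    0.01785
  Change           0          0          0          0
  Equil        2.915       4.01       1.45    0.01785
  solve Keq expr → x = 0; check Q = 5.4730e-04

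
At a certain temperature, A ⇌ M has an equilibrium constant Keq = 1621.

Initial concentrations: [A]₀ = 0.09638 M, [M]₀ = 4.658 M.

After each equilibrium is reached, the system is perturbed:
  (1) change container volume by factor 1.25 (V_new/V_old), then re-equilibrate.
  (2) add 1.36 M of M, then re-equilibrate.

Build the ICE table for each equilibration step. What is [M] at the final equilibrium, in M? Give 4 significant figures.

[M]_eq = 5.16 M

Q₀ = 48.33 vs Keq = 1621 ⇒ Q<K, forward
Step 1:
                  A         M
  Initial   0.09638     4.658
  Change   -0.09345   0.09345
  Equil    0.002931     4.751
  solve Keq expr → x = 0.09345; check Q = 1621
Then change container volume by factor 1.25 (V_new/V_old).
Step 2:
                  A         M
  Initial  0.002345     3.801
  Change          0         0
  Equil    0.002345     3.801
  solve Keq expr → x = 0; check Q = 1621
Then add 1.36 M of M.
Step 3:
                  A         M
  Initial  0.002345     5.161
  Change  8.3847e-04 -8.3847e-04
  Equil    0.003183      5.16
  solve Keq expr → x = -8.3847e-04; check Q = 1621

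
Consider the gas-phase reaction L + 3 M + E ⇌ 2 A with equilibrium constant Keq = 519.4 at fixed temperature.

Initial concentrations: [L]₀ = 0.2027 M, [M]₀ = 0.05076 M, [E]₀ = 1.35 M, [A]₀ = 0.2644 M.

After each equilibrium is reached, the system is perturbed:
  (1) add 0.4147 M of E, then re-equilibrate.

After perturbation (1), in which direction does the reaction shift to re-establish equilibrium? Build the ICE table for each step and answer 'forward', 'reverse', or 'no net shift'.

Q₀ = 1953 vs Keq = 519.4 ⇒ Q>K, reverse
Step 1:
                  L         M         E         A
  Initial    0.2027   0.05076      1.35    0.2644
  Change   0.007955   0.02387  0.007955  -0.01591
  Equil      0.2107   0.07463     1.358    0.2485
  solve Keq expr → x = -0.007955; check Q = 519.4
Then add 0.4147 M of E.
Step 2:
                  L         M         E         A
  Initial    0.2107   0.07463     1.773    0.2485
  Change  -0.001818 -0.005455 -0.001818  0.003637
  Equil      0.2088   0.06917     1.771    0.2521
  solve Keq expr → x = 0.001818; check Q = 519.4

Direction: forward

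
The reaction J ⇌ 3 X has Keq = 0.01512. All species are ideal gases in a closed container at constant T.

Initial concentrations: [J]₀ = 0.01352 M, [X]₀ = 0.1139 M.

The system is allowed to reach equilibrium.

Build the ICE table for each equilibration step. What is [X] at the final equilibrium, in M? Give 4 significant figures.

[X]_eq = 0.07401 M

Q₀ = 0.1093 vs Keq = 0.01512 ⇒ Q>K, reverse
Step 1:
                    J           X
  I           0.01352      0.1139
  C            0.0133    -0.03989
  E           0.02682     0.07401
  solve Keq expr → x = -0.0133; check Q = 0.01512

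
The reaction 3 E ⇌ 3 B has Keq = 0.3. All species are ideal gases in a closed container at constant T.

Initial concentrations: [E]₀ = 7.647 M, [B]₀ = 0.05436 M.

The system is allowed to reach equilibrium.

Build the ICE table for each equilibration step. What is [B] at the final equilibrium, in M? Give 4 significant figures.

[B]_eq = 3.088 M

Q₀ = 3.5922e-07 vs Keq = 0.3 ⇒ Q<K, forward
Step 1:
                   E          B
  I            7.647    0.05436
  C           -3.034      3.034
  E            4.613      3.088
  solve Keq expr → x = 1.011; check Q = 0.3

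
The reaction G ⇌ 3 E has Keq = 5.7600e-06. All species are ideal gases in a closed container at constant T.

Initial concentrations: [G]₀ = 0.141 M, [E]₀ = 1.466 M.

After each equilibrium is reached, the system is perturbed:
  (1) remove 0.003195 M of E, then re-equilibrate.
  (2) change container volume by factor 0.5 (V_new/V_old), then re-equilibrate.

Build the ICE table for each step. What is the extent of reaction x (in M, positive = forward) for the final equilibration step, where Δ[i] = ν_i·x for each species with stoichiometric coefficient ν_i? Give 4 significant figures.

Q₀ = 22.35 vs Keq = 5.7600e-06 ⇒ Q>K, reverse
Step 1:
                   G          E
  Initial      0.141      1.466
  Change      0.4836     -1.451
  Equil       0.6246    0.01532
  solve Keq expr → x = -0.4836; check Q = 5.7600e-06
Then remove 0.003195 M of E.
Step 2:
                   G          E
  Initial     0.6246    0.01213
  Change   -0.001062   0.003186
  Equil       0.6235    0.01531
  solve Keq expr → x = 0.001062; check Q = 5.7600e-06
Then change container volume by factor 0.5 (V_new/V_old).
Step 3:
                   G          E
  Initial      1.247    0.03063
  Change    0.003771   -0.01131
  Equil        1.251    0.01931
  solve Keq expr → x = -0.003771; check Q = 5.7600e-06

x = -0.003771 M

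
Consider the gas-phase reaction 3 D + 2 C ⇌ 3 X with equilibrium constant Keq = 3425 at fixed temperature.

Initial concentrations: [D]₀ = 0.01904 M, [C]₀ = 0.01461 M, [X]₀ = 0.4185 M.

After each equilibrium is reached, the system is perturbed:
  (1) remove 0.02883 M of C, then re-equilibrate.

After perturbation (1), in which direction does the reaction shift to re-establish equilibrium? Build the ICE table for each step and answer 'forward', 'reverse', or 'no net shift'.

Q₀ = 4.9749e+07 vs Keq = 3425 ⇒ Q>K, reverse
Step 1:
                  D         C         X
  init      0.01904   0.01461    0.4185
  Δ         0.09677   0.06451  -0.09677
  eq         0.1158   0.07912    0.3217
  solve Keq expr → x = -0.03226; check Q = 3425
Then remove 0.02883 M of C.
Step 2:
                  D         C         X
  init       0.1158   0.05029    0.3217
  Δ         0.01564   0.01043  -0.01564
  eq         0.1314   0.06072    0.3061
  solve Keq expr → x = -0.005213; check Q = 3425

Direction: reverse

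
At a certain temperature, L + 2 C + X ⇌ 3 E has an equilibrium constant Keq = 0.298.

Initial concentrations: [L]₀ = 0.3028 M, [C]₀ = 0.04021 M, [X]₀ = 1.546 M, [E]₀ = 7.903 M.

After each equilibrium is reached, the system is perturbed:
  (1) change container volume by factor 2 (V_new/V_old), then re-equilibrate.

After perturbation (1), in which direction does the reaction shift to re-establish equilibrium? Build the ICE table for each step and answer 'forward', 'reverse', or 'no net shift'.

Q₀ = 6.5214e+05 vs Keq = 0.298 ⇒ Q>K, reverse
Step 1:
                  L         C         X         E
  I          0.3028   0.04021     1.546     7.903
  C           1.692     3.384     1.692    -5.077
  E           1.995     3.425     3.238     2.826
  solve Keq expr → x = -1.692; check Q = 0.298
Then change container volume by factor 2 (V_new/V_old).
Step 2:
                  L         C         X         E
  I          0.9975     1.712     1.619     1.413
  C          0.0649    0.1298    0.0649   -0.1947
  E           1.062     1.842     1.684     1.218
  solve Keq expr → x = -0.0649; check Q = 0.298

Direction: reverse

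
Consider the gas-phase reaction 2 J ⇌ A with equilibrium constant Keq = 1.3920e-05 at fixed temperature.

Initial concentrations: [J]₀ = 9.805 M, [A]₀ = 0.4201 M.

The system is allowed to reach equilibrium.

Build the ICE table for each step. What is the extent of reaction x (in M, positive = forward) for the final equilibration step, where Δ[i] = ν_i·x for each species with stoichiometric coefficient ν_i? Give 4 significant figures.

Q₀ = 0.00437 vs Keq = 1.3920e-05 ⇒ Q>K, reverse
Step 1:
                    J           A
  I             9.805      0.4201
  C             0.837     -0.4185
  E             10.64    0.001576
  solve Keq expr → x = -0.4185; check Q = 1.3920e-05

x = -0.4185 M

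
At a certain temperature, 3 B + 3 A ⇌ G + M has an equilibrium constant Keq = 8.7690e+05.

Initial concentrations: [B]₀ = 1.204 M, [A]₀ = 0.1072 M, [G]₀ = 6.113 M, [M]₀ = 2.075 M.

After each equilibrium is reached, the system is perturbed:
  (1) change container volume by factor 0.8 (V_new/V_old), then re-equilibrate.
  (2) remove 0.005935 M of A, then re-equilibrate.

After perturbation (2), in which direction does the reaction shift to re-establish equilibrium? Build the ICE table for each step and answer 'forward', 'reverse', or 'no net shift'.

Q₀ = 5899 vs Keq = 8.7690e+05 ⇒ Q<K, forward
Step 1:
                   B          A          G          M
  I            1.204     0.1072      6.113      2.075
  C         -0.08529   -0.08529    0.02843    0.02843
  E            1.119    0.02191      6.141      2.103
  solve Keq expr → x = 0.02843; check Q = 8.7690e+05
Then change container volume by factor 0.8 (V_new/V_old).
Step 2:
                   B          A          G          M
  I            1.398    0.02739      7.677      2.629
  C        -0.006939  -0.006939   0.002313   0.002313
  E            1.391    0.02045      7.679      2.632
  solve Keq expr → x = 0.002313; check Q = 8.7690e+05
Then remove 0.005935 M of A.
Step 3:
                   B          A          G          M
  I            1.391    0.01452      7.679      2.632
  C         0.005843   0.005843  -0.001948  -0.001948
  E            1.397    0.02036      7.677       2.63
  solve Keq expr → x = -0.001948; check Q = 8.7690e+05

Direction: reverse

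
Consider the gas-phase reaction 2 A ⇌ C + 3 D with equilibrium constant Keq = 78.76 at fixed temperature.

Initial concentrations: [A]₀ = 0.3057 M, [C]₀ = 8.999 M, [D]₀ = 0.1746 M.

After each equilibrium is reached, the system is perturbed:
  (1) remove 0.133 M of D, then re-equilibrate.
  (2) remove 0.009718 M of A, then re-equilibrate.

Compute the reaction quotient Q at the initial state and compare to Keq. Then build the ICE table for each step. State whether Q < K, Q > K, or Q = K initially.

Q₀ = 0.5125; Q < K (proceeds forward)

Q₀ = 0.5125 vs Keq = 78.76 ⇒ Q<K, forward
Step 1:
                   A          C          D
  I           0.3057      8.999     0.1746
  C          -0.1964    0.09822     0.2947
  E           0.1093      9.097     0.4693
  solve Keq expr → x = 0.09822; check Q = 78.76
Then remove 0.133 M of D.
Step 2:
                   A          C          D
  I           0.1093      9.097     0.3363
  C         -0.02944    0.01472    0.04416
  E          0.07981      9.112     0.3804
  solve Keq expr → x = 0.01472; check Q = 78.76
Then remove 0.009718 M of A.
Step 3:
                   A          C          D
  I          0.07009      9.112     0.3804
  C         0.006606  -0.003303  -0.009909
  E           0.0767      9.109     0.3705
  solve Keq expr → x = -0.003303; check Q = 78.76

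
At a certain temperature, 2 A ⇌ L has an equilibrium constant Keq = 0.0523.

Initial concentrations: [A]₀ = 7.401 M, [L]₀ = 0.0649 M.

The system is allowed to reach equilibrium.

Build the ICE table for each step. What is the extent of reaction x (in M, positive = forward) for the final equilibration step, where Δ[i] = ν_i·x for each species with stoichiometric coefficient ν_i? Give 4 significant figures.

x = 1.221 M

Q₀ = 0.001185 vs Keq = 0.0523 ⇒ Q<K, forward
Step 1:
                   A          L
  I            7.401     0.0649
  C           -2.442      1.221
  E            4.959      1.286
  solve Keq expr → x = 1.221; check Q = 0.0523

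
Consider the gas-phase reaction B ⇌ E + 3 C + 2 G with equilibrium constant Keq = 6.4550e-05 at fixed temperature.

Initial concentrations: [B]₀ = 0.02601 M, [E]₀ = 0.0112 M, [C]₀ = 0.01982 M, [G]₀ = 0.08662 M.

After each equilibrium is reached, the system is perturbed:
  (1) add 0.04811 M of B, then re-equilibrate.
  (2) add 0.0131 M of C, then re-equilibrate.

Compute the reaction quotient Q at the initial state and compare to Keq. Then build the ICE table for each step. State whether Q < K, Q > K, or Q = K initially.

Q₀ = 2.5155e-08; Q < K (proceeds forward)

Q₀ = 2.5155e-08 vs Keq = 6.4550e-05 ⇒ Q<K, forward
Step 1:
                    B           E           C           G
  Initial     0.02601      0.0112     0.01982     0.08662
  Change     -0.02118     0.02118     0.06353     0.04236
  Equil      0.004832     0.03238     0.08335       0.129
  solve Keq expr → x = 0.02118; check Q = 6.4550e-05
Then add 0.04811 M of B.
Step 2:
                    B           E           C           G
  Initial     0.05294     0.03238     0.08335       0.129
  Change     -0.01477     0.01477      0.0443     0.02953
  Equil       0.03817     0.04715      0.1277      0.1585
  solve Keq expr → x = 0.01477; check Q = 6.4550e-05
Then add 0.0131 M of C.
Step 3:
                    B           E           C           G
  Initial     0.03817     0.04715      0.1408      0.1585
  Change     0.002121   -0.002121   -0.006362   -0.004241
  Equil        0.0403     0.04502      0.1344      0.1543
  solve Keq expr → x = -0.002121; check Q = 6.4550e-05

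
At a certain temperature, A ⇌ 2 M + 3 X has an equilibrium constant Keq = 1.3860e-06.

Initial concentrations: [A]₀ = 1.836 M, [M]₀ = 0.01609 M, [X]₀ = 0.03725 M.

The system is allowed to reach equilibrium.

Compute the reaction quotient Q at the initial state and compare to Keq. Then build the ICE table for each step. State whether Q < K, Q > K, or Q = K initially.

Q₀ = 7.2882e-09 vs Keq = 1.3860e-06 ⇒ Q<K, forward
Step 1:
                   A          M          X
  Initial      1.836    0.01609    0.03725
  Change    -0.01916    0.03833    0.05749
  Equil        1.817    0.05442    0.09474
  solve Keq expr → x = 0.01916; check Q = 1.3860e-06

Q₀ = 7.2882e-09; Q < K (proceeds forward)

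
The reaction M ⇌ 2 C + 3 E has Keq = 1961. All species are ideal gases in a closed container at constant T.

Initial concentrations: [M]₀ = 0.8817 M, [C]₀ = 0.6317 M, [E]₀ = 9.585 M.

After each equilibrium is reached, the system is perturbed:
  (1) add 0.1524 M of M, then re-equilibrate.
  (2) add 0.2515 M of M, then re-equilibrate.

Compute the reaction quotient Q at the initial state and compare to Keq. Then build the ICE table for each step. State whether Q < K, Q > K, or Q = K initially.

Q₀ = 398.5; Q < K (proceeds forward)

Q₀ = 398.5 vs Keq = 1961 ⇒ Q<K, forward
Step 1:
                  M         C         E
  init       0.8817    0.6317     9.585
  Δ         -0.2281    0.4562    0.6843
  eq         0.6536     1.088     10.27
  solve Keq expr → x = 0.2281; check Q = 1961
Then add 0.1524 M of M.
Step 2:
                  M         C         E
  init        0.806     1.088     10.27
  Δ        -0.03677   0.07355    0.1103
  eq         0.7692     1.161     10.38
  solve Keq expr → x = 0.03677; check Q = 1961
Then add 0.2515 M of M.
Step 3:
                  M         C         E
  init        1.021     1.161     10.38
  Δ        -0.05484    0.1097    0.1645
  eq         0.9659     1.271     10.54
  solve Keq expr → x = 0.05484; check Q = 1961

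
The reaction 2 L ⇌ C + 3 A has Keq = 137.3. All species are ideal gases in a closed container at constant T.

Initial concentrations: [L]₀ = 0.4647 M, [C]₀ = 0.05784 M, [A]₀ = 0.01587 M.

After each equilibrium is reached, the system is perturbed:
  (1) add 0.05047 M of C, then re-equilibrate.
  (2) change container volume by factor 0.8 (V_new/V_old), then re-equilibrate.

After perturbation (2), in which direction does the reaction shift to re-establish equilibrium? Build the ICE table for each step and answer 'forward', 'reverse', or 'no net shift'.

Q₀ = 1.0706e-06 vs Keq = 137.3 ⇒ Q<K, forward
Step 1:
                  L         C         A
  init       0.4647   0.05784   0.01587
  Δ         -0.4397    0.2199    0.6596
  eq        0.02497    0.2777    0.6755
  solve Keq expr → x = 0.2199; check Q = 137.3
Then add 0.05047 M of C.
Step 2:
                  L         C         A
  init      0.02497    0.3282    0.6755
  Δ        0.001957 -9.7855e-04 -0.002936
  eq        0.02692    0.3272    0.6725
  solve Keq expr → x = -9.7855e-04; check Q = 137.3
Then change container volume by factor 0.8 (V_new/V_old).
Step 3:
                  L         C         A
  init      0.03366     0.409    0.8407
  Δ        0.007397 -0.003698   -0.0111
  eq        0.04105    0.4053    0.8296
  solve Keq expr → x = -0.003698; check Q = 137.3

Direction: reverse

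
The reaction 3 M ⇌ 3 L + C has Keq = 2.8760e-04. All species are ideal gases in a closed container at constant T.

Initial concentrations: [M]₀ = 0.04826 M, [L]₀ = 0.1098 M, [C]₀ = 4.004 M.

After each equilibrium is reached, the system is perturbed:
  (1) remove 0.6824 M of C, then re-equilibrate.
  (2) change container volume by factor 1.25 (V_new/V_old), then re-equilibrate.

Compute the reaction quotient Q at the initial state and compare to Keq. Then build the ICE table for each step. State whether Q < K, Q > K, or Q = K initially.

Q₀ = 47.16; Q > K (proceeds reverse)

Q₀ = 47.16 vs Keq = 2.8760e-04 ⇒ Q>K, reverse
Step 1:
                    M           L           C
  init        0.04826      0.1098       4.004
  Δ            0.1035     -0.1035    -0.03449
  eq           0.1517    0.006326        3.97
  solve Keq expr → x = -0.03449; check Q = 2.8760e-04
Then remove 0.6824 M of C.
Step 2:
                    M           L           C
  init         0.1517    0.006326       3.287
  Δ       -3.9298e-04  3.9298e-04  1.3099e-04
  eq           0.1513    0.006719       3.287
  solve Keq expr → x = 1.3099e-04; check Q = 2.8760e-04
Then change container volume by factor 1.25 (V_new/V_old).
Step 3:
                    M           L           C
  init         0.1211    0.005375        2.63
  Δ       -3.9600e-04  3.9600e-04  1.3200e-04
  eq           0.1207    0.005771        2.63
  solve Keq expr → x = 1.3200e-04; check Q = 2.8760e-04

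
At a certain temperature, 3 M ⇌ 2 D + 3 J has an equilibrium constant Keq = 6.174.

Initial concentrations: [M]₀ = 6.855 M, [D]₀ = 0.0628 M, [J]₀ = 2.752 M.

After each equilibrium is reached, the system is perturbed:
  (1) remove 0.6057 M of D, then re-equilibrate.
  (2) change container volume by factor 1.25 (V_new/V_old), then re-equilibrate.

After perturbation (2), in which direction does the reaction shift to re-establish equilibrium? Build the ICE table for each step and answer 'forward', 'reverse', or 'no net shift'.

Q₀ = 2.5518e-04 vs Keq = 6.174 ⇒ Q<K, forward
Step 1:
                    M           D           J
  Initial       6.855      0.0628       2.752
  Change       -2.581        1.72       2.581
  Equil         4.274       1.783       5.333
  solve Keq expr → x = 0.8602; check Q = 6.174
Then remove 0.6057 M of D.
Step 2:
                    M           D           J
  Initial       4.274       1.177       5.333
  Change      -0.3596      0.2397      0.3596
  Equil         3.915       1.417       5.692
  solve Keq expr → x = 0.1199; check Q = 6.174
Then change container volume by factor 1.25 (V_new/V_old).
Step 3:
                    M           D           J
  Initial       3.132       1.134       4.554
  Change       -0.162       0.108       0.162
  Equil          2.97       1.242       4.716
  solve Keq expr → x = 0.05401; check Q = 6.174

Direction: forward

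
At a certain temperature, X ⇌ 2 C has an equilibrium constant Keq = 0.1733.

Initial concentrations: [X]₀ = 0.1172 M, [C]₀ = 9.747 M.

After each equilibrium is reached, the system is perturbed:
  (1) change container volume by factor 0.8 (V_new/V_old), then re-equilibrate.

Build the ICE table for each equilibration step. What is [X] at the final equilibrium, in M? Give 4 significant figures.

[X]_eq = 5.74 M

Q₀ = 810.6 vs Keq = 0.1733 ⇒ Q>K, reverse
Step 1:
                    X           C
  Initial      0.1172       9.747
  Change         4.43      -8.859
  Equil         4.547      0.8877
  solve Keq expr → x = -4.43; check Q = 0.1733
Then change container volume by factor 0.8 (V_new/V_old).
Step 2:
                    X           C
  Initial       5.684        1.11
  Change      0.05613     -0.1123
  Equil          5.74      0.9973
  solve Keq expr → x = -0.05613; check Q = 0.1733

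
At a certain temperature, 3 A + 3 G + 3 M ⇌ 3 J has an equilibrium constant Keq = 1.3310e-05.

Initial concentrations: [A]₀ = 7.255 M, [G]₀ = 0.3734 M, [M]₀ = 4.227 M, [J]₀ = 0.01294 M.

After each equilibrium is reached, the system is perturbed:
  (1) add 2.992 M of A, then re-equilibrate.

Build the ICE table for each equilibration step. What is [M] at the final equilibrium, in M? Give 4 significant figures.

[M]_eq = 4.05 M

Q₀ = 1.4430e-09 vs Keq = 1.3310e-05 ⇒ Q<K, forward
Step 1:
                    A           G           M           J
  init          7.255      0.3734       4.227     0.01294
  Δ           -0.1445     -0.1445     -0.1445      0.1445
  eq             7.11      0.2289       4.082      0.1575
  solve Keq expr → x = 0.04817; check Q = 1.3310e-05
Then add 2.992 M of A.
Step 2:
                    A           G           M           J
  init           10.1      0.2289       4.082      0.1575
  Δ          -0.03243    -0.03243    -0.03243     0.03243
  eq            10.07      0.1965        4.05      0.1899
  solve Keq expr → x = 0.01081; check Q = 1.3310e-05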